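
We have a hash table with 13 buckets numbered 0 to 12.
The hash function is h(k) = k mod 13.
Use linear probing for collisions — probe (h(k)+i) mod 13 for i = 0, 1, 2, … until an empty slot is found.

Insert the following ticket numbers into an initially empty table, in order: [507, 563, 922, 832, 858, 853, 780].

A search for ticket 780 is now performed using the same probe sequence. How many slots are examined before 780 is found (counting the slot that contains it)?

4

Insert 507: h=0, slot 0 empty => index 0.
Insert 563: h=4, slot 4 empty => index 4.
Insert 922: h=12, slot 12 empty => index 12.
Insert 832: h=0, slot 0 occupied => index 1.
Insert 858: h=0, slots 0,1 occupied => index 2.
Insert 853: h=8, slot 8 empty => index 8.
Insert 780: h=0, slots 0,1,2 occupied => index 3.
Table: [507, 832, 858, 780, 563, —, —, —, 853, —, —, —, 922]
Lookup 780: h=0, probe 0,1,2,3 → found at 3.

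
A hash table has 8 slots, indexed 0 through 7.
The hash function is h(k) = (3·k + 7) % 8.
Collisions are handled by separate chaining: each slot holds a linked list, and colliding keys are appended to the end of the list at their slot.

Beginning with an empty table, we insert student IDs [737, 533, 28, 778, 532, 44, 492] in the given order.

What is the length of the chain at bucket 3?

4

737 -> bucket 2
533 -> bucket 6
28 -> bucket 3
778 -> bucket 5
532 -> bucket 3 (collision)
44 -> bucket 3 (collision)
492 -> bucket 3 (collision)
Final buckets:
0: ∅
1: ∅
2: 737
3: 28 -> 532 -> 44 -> 492
4: ∅
5: 778
6: 533
7: ∅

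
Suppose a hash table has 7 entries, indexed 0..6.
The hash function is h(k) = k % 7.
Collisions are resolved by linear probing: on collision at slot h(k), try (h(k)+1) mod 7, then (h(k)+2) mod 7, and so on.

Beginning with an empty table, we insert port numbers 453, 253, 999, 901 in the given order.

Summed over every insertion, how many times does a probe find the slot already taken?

Insert 453: h=5, slot 5 empty → index 5.
Insert 253: h=1, slot 1 empty → index 1.
Insert 999: h=5, slot 5 occupied → index 6.
Insert 901: h=5, slots 5,6 occupied → index 0.
Table: [901, 253, —, —, —, 453, 999]

3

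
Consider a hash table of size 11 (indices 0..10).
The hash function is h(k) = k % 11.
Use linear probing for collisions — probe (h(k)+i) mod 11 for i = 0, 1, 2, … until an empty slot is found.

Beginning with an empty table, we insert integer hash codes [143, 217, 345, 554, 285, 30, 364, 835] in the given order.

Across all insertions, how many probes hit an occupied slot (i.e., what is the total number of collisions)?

143: h=0 -> slot 0
217: h=8 -> slot 8
345: h=4 -> slot 4
554: h=4, probe 4,5 -> slot 5
285: h=10 -> slot 10
30: h=8, probe 8,9 -> slot 9
364: h=1 -> slot 1
835: h=10, probe 10,0,1,2 -> slot 2
Table: [143, 364, 835, ., 345, 554, ., ., 217, 30, 285]

5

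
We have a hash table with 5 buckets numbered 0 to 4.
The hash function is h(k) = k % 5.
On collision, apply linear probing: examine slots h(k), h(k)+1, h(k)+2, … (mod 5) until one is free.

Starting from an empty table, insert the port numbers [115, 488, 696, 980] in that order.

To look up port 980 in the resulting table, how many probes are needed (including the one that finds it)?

Insert 115: h=0, slot 0 empty → index 0.
Insert 488: h=3, slot 3 empty → index 3.
Insert 696: h=1, slot 1 empty → index 1.
Insert 980: h=0, slots 0,1 occupied → index 2.
Table: [115, 696, 980, 488, —]
Lookup 980: h=0, probe 0,1,2 → found at 2.

3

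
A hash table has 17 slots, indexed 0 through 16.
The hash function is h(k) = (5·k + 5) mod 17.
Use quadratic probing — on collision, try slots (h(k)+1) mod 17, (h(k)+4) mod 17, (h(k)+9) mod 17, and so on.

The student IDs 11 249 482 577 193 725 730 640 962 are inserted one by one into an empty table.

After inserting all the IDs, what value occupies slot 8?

640

Insert 11: h=9, slot 9 empty => index 9.
Insert 249: h=9, slot 9 occupied => index 10.
Insert 482: h=1, slot 1 empty => index 1.
Insert 577: h=0, slot 0 empty => index 0.
Insert 193: h=1, slot 1 occupied => index 2.
Insert 725: h=9, slots 9,10 occupied => index 13.
Insert 730: h=0, slots 0,1 occupied => index 4.
Insert 640: h=9, slots 9,10,13,1 occupied => index 8.
Insert 962: h=4, slot 4 occupied => index 5.
Table: [577, 482, 193, -, 730, 962, -, -, 640, 11, 249, -, -, 725, -, -, -]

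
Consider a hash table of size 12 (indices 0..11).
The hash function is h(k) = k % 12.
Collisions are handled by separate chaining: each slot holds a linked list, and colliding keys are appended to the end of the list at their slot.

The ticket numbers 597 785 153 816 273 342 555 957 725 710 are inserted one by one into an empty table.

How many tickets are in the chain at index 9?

597 -> bucket 9
785 -> bucket 5
153 -> bucket 9 (collision)
816 -> bucket 0
273 -> bucket 9 (collision)
342 -> bucket 6
555 -> bucket 3
957 -> bucket 9 (collision)
725 -> bucket 5 (collision)
710 -> bucket 2
Final buckets:
0: 816
1: -
2: 710
3: 555
4: -
5: 785 -> 725
6: 342
7: -
8: -
9: 597 -> 153 -> 273 -> 957
10: -
11: -

4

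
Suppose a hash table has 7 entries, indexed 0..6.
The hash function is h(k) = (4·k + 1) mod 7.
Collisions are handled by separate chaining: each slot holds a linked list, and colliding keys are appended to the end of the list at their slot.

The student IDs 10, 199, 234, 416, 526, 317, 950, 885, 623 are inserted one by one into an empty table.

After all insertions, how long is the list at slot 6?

5

Insert 10: h=6, bucket 6 empty → new chain.
Insert 199: h=6, bucket 6 nonempty → append to chain.
Insert 234: h=6, bucket 6 nonempty → append to chain.
Insert 416: h=6, bucket 6 nonempty → append to chain.
Insert 526: h=5, bucket 5 empty → new chain.
Insert 317: h=2, bucket 2 empty → new chain.
Insert 950: h=0, bucket 0 empty → new chain.
Insert 885: h=6, bucket 6 nonempty → append to chain.
Insert 623: h=1, bucket 1 empty → new chain.
Final buckets:
0: 950
1: 623
2: 317
3: -
4: -
5: 526
6: 10 -> 199 -> 234 -> 416 -> 885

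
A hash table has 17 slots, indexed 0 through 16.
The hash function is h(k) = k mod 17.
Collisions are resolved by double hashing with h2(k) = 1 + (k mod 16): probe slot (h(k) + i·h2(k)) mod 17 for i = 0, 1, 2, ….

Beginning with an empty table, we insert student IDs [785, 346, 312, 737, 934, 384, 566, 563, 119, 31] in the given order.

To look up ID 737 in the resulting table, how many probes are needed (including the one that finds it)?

2

785: h=3 => slot 3
346: h=6 => slot 6
312: h=6, h2=9, probe 6,15 => slot 15
737: h=6, h2=2, probe 6,8 => slot 8
934: h=16 => slot 16
384: h=10 => slot 10
566: h=5 => slot 5
563: h=2 => slot 2
119: h=0 => slot 0
31: h=14 => slot 14
Table: [119, ., 563, 785, ., 566, 346, ., 737, ., 384, ., ., ., 31, 312, 934]
Lookup 737: h=6, h2=2, probe 6,8 → found at 8.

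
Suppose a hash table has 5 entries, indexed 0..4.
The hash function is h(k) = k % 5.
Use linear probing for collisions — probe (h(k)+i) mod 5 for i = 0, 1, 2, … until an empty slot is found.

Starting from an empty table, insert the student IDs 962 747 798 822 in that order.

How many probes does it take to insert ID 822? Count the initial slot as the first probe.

4

962: h=2 => slot 2
747: h=2, probe 2,3 => slot 3
798: h=3, probe 3,4 => slot 4
822: h=2, probe 2,3,4,0 => slot 0
Table: [822, -, 962, 747, 798]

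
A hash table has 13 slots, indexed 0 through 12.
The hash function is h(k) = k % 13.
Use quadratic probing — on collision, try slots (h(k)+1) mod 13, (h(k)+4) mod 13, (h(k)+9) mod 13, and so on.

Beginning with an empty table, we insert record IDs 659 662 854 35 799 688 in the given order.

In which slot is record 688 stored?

3

659 hashes to 9; slot 9 is free → place at 9.
662 hashes to 12; slot 12 is free → place at 12.
854 hashes to 9; 9 taken → place at 10.
35 hashes to 9; 9,10 taken → place at 0.
799 hashes to 6; slot 6 is free → place at 6.
688 hashes to 12; 12,0 taken → place at 3.
Table: [35, ∅, ∅, 688, ∅, ∅, 799, ∅, ∅, 659, 854, ∅, 662]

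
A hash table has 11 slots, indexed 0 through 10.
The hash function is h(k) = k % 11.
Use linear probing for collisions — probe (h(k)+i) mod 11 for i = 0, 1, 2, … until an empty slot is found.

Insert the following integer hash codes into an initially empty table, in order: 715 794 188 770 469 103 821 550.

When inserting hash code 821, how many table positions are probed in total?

715 hashes to 0; slot 0 is free => place at 0.
794 hashes to 2; slot 2 is free => place at 2.
188 hashes to 1; slot 1 is free => place at 1.
770 hashes to 0; 0,1,2 taken => place at 3.
469 hashes to 7; slot 7 is free => place at 7.
103 hashes to 4; slot 4 is free => place at 4.
821 hashes to 7; 7 taken => place at 8.
550 hashes to 0; 0,1,2,3,4 taken => place at 5.
Table: [715, 188, 794, 770, 103, 550, ., 469, 821, ., .]

2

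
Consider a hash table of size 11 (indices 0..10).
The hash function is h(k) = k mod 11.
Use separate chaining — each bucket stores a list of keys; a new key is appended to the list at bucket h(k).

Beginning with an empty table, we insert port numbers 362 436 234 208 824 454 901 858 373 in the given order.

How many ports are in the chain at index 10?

5

362 -> bucket 10
436 -> bucket 7
234 -> bucket 3
208 -> bucket 10 (collision)
824 -> bucket 10 (collision)
454 -> bucket 3 (collision)
901 -> bucket 10 (collision)
858 -> bucket 0
373 -> bucket 10 (collision)
Final buckets:
0: 858
1: ∅
2: ∅
3: 234 -> 454
4: ∅
5: ∅
6: ∅
7: 436
8: ∅
9: ∅
10: 362 -> 208 -> 824 -> 901 -> 373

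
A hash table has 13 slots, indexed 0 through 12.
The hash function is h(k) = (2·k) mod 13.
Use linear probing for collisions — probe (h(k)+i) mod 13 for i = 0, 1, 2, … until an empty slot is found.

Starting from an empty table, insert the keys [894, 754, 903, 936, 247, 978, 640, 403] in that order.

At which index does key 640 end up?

8

Insert 894: h=7, slot 7 empty → index 7.
Insert 754: h=0, slot 0 empty → index 0.
Insert 903: h=12, slot 12 empty → index 12.
Insert 936: h=0, slot 0 occupied → index 1.
Insert 247: h=0, slots 0,1 occupied → index 2.
Insert 978: h=6, slot 6 empty → index 6.
Insert 640: h=6, slots 6,7 occupied → index 8.
Insert 403: h=0, slots 0,1,2 occupied → index 3.
Table: [754, 936, 247, 403, ., ., 978, 894, 640, ., ., ., 903]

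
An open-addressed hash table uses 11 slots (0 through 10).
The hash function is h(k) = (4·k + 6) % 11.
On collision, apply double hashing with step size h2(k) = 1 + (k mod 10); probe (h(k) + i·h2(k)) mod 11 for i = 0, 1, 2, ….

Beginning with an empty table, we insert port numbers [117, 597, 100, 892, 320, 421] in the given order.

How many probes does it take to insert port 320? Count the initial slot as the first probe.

2

Insert 117: h=1, slot 1 empty -> index 1.
Insert 597: h=7, slot 7 empty -> index 7.
Insert 100: h=10, slot 10 empty -> index 10.
Insert 892: h=10, h2=3, slot 10 occupied -> index 2.
Insert 320: h=10, h2=1, slot 10 occupied -> index 0.
Insert 421: h=7, h2=2, slot 7 occupied -> index 9.
Table: [320, 117, 892, ., ., ., ., 597, ., 421, 100]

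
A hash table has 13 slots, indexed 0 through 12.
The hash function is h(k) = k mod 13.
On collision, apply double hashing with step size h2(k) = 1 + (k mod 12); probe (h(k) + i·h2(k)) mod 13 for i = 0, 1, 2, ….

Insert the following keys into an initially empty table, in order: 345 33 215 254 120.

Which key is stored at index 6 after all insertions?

Insert 345: h=7, slot 7 empty -> index 7.
Insert 33: h=7, h2=10, slot 7 occupied -> index 4.
Insert 215: h=7, h2=12, slot 7 occupied -> index 6.
Insert 254: h=7, h2=3, slot 7 occupied -> index 10.
Insert 120: h=3, slot 3 empty -> index 3.
Table: [—, —, —, 120, 33, —, 215, 345, —, —, 254, —, —]

215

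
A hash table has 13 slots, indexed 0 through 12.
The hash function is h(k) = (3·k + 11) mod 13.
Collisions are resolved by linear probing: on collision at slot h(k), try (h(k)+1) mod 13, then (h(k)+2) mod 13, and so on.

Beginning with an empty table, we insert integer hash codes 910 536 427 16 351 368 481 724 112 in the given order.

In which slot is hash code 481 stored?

910: h=11 -> slot 11
536: h=7 -> slot 7
427: h=5 -> slot 5
16: h=7, probe 7,8 -> slot 8
351: h=11, probe 11,12 -> slot 12
368: h=10 -> slot 10
481: h=11, probe 11,12,0 -> slot 0
724: h=12, probe 12,0,1 -> slot 1
112: h=9 -> slot 9
Table: [481, 724, —, —, —, 427, —, 536, 16, 112, 368, 910, 351]

0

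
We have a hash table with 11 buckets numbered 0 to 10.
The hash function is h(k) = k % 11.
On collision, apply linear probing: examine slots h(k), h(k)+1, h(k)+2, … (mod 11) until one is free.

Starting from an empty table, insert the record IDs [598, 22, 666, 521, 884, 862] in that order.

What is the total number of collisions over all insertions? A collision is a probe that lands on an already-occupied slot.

8

598 hashes to 4; slot 4 is free => place at 4.
22 hashes to 0; slot 0 is free => place at 0.
666 hashes to 6; slot 6 is free => place at 6.
521 hashes to 4; 4 taken => place at 5.
884 hashes to 4; 4,5,6 taken => place at 7.
862 hashes to 4; 4,5,6,7 taken => place at 8.
Table: [22, ∅, ∅, ∅, 598, 521, 666, 884, 862, ∅, ∅]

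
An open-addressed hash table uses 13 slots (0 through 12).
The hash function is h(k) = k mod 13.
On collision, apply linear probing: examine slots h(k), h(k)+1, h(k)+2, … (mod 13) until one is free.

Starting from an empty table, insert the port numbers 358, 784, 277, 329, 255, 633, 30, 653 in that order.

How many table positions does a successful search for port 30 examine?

358: h=7 -> slot 7
784: h=4 -> slot 4
277: h=4, probe 4,5 -> slot 5
329: h=4, probe 4,5,6 -> slot 6
255: h=8 -> slot 8
633: h=9 -> slot 9
30: h=4, probe 4,5,6,7,8,9,10 -> slot 10
653: h=3 -> slot 3
Table: [_, _, _, 653, 784, 277, 329, 358, 255, 633, 30, _, _]
Lookup 30: h=4, probe 4,5,6,7,8,9,10 → found at 10.

7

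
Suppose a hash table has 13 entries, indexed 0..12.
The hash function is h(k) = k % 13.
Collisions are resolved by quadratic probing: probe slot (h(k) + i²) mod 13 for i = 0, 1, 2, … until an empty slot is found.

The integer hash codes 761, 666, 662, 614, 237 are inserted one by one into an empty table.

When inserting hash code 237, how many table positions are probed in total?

Insert 761: h=7, slot 7 empty -> index 7.
Insert 666: h=3, slot 3 empty -> index 3.
Insert 662: h=12, slot 12 empty -> index 12.
Insert 614: h=3, slot 3 occupied -> index 4.
Insert 237: h=3, slots 3,4,7,12 occupied -> index 6.
Table: [_, _, _, 666, 614, _, 237, 761, _, _, _, _, 662]

5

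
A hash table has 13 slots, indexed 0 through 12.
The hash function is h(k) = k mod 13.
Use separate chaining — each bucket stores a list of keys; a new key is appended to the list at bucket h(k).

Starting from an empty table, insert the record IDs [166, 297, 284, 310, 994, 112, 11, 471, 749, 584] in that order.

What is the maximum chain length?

4

Insert 166: h=10, bucket 10 empty -> new chain.
Insert 297: h=11, bucket 11 empty -> new chain.
Insert 284: h=11, bucket 11 nonempty -> append to chain.
Insert 310: h=11, bucket 11 nonempty -> append to chain.
Insert 994: h=6, bucket 6 empty -> new chain.
Insert 112: h=8, bucket 8 empty -> new chain.
Insert 11: h=11, bucket 11 nonempty -> append to chain.
Insert 471: h=3, bucket 3 empty -> new chain.
Insert 749: h=8, bucket 8 nonempty -> append to chain.
Insert 584: h=12, bucket 12 empty -> new chain.
Final buckets:
0: _
1: _
2: _
3: 471
4: _
5: _
6: 994
7: _
8: 112 -> 749
9: _
10: 166
11: 297 -> 284 -> 310 -> 11
12: 584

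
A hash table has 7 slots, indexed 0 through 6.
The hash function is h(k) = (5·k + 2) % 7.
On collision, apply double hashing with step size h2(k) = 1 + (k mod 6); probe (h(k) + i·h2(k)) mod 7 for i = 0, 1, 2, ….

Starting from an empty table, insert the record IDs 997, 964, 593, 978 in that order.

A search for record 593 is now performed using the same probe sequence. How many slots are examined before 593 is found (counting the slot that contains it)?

997: h=3 -> slot 3
964: h=6 -> slot 6
593: h=6, h2=6, probe 6,5 -> slot 5
978: h=6, h2=1, probe 6,0 -> slot 0
Table: [978, -, -, 997, -, 593, 964]
Lookup 593: h=6, h2=6, probe 6,5 → found at 5.

2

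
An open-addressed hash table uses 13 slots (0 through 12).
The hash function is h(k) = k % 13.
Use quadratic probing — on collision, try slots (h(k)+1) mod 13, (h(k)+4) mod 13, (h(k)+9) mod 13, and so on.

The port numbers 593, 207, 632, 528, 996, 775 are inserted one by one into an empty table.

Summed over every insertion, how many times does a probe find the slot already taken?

13

593 hashes to 8; slot 8 is free → place at 8.
207 hashes to 12; slot 12 is free → place at 12.
632 hashes to 8; 8 taken → place at 9.
528 hashes to 8; 8,9,12 taken → place at 4.
996 hashes to 8; 8,9,12,4 taken → place at 11.
775 hashes to 8; 8,9,12,4,11 taken → place at 7.
Table: [_, _, _, _, 528, _, _, 775, 593, 632, _, 996, 207]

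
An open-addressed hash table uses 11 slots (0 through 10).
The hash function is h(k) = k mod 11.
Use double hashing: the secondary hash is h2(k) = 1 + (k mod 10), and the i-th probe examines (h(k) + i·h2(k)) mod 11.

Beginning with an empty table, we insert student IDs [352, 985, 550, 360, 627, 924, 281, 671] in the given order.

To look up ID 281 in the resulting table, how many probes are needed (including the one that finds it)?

5

352: h=0 => slot 0
985: h=6 => slot 6
550: h=0, h2=1, probe 0,1 => slot 1
360: h=8 => slot 8
627: h=0, h2=8, probe 0,8,5 => slot 5
924: h=0, h2=5, probe 0,5,10 => slot 10
281: h=6, h2=2, probe 6,8,10,1,3 => slot 3
671: h=0, h2=2, probe 0,2 => slot 2
Table: [352, 550, 671, 281, ., 627, 985, ., 360, ., 924]
Lookup 281: h=6, h2=2, probe 6,8,10,1,3 → found at 3.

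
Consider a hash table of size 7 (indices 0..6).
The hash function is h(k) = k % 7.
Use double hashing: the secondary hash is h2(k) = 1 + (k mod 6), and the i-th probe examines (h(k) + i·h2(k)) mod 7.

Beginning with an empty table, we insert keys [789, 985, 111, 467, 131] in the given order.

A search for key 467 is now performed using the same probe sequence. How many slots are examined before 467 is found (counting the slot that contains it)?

2

Insert 789: h=5, slot 5 empty => index 5.
Insert 985: h=5, h2=2, slot 5 occupied => index 0.
Insert 111: h=6, slot 6 empty => index 6.
Insert 467: h=5, h2=6, slot 5 occupied => index 4.
Insert 131: h=5, h2=6, slots 5,4 occupied => index 3.
Table: [985, ., ., 131, 467, 789, 111]
Lookup 467: h=5, h2=6, probe 5,4 → found at 4.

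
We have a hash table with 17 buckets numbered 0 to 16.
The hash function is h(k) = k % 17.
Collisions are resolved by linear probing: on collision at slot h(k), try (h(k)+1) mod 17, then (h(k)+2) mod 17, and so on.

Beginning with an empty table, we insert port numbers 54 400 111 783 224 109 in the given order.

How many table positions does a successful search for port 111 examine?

2

Insert 54: h=3, slot 3 empty => index 3.
Insert 400: h=9, slot 9 empty => index 9.
Insert 111: h=9, slot 9 occupied => index 10.
Insert 783: h=1, slot 1 empty => index 1.
Insert 224: h=3, slot 3 occupied => index 4.
Insert 109: h=7, slot 7 empty => index 7.
Table: [_, 783, _, 54, 224, _, _, 109, _, 400, 111, _, _, _, _, _, _]
Lookup 111: h=9, probe 9,10 → found at 10.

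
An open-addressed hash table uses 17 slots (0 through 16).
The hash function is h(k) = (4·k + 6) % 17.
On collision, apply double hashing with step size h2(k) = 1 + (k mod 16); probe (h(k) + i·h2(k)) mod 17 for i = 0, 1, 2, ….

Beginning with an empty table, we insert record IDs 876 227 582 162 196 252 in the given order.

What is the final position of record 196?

1

876 hashes to 8; slot 8 is free -> place at 8.
227 hashes to 13; slot 13 is free -> place at 13.
582 hashes to 5; slot 5 is free -> place at 5.
162 hashes to 8, h2=3; 8 taken -> place at 11.
196 hashes to 8, h2=5; 8,13 taken -> place at 1.
252 hashes to 11, h2=13; 11 taken -> place at 7.
Table: [∅, 196, ∅, ∅, ∅, 582, ∅, 252, 876, ∅, ∅, 162, ∅, 227, ∅, ∅, ∅]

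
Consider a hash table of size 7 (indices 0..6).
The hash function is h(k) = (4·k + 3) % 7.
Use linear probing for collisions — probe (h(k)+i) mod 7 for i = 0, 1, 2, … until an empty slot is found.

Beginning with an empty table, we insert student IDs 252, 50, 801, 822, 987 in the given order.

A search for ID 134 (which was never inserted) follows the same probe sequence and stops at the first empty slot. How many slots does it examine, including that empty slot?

252: h=3 -> slot 3
50: h=0 -> slot 0
801: h=1 -> slot 1
822: h=1, probe 1,2 -> slot 2
987: h=3, probe 3,4 -> slot 4
Table: [50, 801, 822, 252, 987, -, -]
Lookup 134: h=0, probe 0,1,2,3,4,5 → slot 5 empty, not found.

6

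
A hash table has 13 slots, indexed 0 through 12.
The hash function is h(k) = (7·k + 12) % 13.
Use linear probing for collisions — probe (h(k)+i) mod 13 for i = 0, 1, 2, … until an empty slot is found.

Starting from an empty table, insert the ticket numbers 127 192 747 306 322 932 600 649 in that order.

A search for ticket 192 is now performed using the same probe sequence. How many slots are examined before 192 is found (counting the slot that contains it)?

2

Insert 127: h=4, slot 4 empty => index 4.
Insert 192: h=4, slot 4 occupied => index 5.
Insert 747: h=2, slot 2 empty => index 2.
Insert 306: h=9, slot 9 empty => index 9.
Insert 322: h=4, slots 4,5 occupied => index 6.
Insert 932: h=10, slot 10 empty => index 10.
Insert 600: h=0, slot 0 empty => index 0.
Insert 649: h=5, slots 5,6 occupied => index 7.
Table: [600, ∅, 747, ∅, 127, 192, 322, 649, ∅, 306, 932, ∅, ∅]
Lookup 192: h=4, probe 4,5 → found at 5.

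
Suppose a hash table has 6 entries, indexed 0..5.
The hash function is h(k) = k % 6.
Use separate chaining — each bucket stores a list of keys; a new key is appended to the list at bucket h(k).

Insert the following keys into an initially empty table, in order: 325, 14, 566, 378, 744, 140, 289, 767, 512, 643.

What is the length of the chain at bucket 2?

4

325 -> bucket 1
14 -> bucket 2
566 -> bucket 2 (collision)
378 -> bucket 0
744 -> bucket 0 (collision)
140 -> bucket 2 (collision)
289 -> bucket 1 (collision)
767 -> bucket 5
512 -> bucket 2 (collision)
643 -> bucket 1 (collision)
Final buckets:
0: 378 -> 744
1: 325 -> 289 -> 643
2: 14 -> 566 -> 140 -> 512
3: -
4: -
5: 767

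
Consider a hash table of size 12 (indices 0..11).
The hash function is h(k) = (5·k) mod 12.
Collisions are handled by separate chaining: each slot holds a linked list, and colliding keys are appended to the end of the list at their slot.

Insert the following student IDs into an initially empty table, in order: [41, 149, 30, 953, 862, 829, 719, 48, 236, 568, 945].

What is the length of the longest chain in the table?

3

Insert 41: h=1, bucket 1 empty → new chain.
Insert 149: h=1, bucket 1 nonempty → append to chain.
Insert 30: h=6, bucket 6 empty → new chain.
Insert 953: h=1, bucket 1 nonempty → append to chain.
Insert 862: h=2, bucket 2 empty → new chain.
Insert 829: h=5, bucket 5 empty → new chain.
Insert 719: h=7, bucket 7 empty → new chain.
Insert 48: h=0, bucket 0 empty → new chain.
Insert 236: h=4, bucket 4 empty → new chain.
Insert 568: h=8, bucket 8 empty → new chain.
Insert 945: h=9, bucket 9 empty → new chain.
Final buckets:
0: 48
1: 41 -> 149 -> 953
2: 862
3: —
4: 236
5: 829
6: 30
7: 719
8: 568
9: 945
10: —
11: —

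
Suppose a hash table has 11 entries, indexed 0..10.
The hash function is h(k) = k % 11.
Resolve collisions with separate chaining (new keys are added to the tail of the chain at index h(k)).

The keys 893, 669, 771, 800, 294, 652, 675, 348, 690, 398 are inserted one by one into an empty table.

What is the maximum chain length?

Insert 893: h=2, bucket 2 empty → new chain.
Insert 669: h=9, bucket 9 empty → new chain.
Insert 771: h=1, bucket 1 empty → new chain.
Insert 800: h=8, bucket 8 empty → new chain.
Insert 294: h=8, bucket 8 nonempty → append to chain.
Insert 652: h=3, bucket 3 empty → new chain.
Insert 675: h=4, bucket 4 empty → new chain.
Insert 348: h=7, bucket 7 empty → new chain.
Insert 690: h=8, bucket 8 nonempty → append to chain.
Insert 398: h=2, bucket 2 nonempty → append to chain.
Final buckets:
0: _
1: 771
2: 893 -> 398
3: 652
4: 675
5: _
6: _
7: 348
8: 800 -> 294 -> 690
9: 669
10: _

3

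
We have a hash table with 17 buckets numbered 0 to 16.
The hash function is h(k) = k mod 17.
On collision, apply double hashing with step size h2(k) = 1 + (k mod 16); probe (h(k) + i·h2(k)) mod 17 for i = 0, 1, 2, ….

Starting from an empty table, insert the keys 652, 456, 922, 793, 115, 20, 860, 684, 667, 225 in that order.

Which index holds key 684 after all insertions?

Insert 652: h=6, slot 6 empty -> index 6.
Insert 456: h=14, slot 14 empty -> index 14.
Insert 922: h=4, slot 4 empty -> index 4.
Insert 793: h=11, slot 11 empty -> index 11.
Insert 115: h=13, slot 13 empty -> index 13.
Insert 20: h=3, slot 3 empty -> index 3.
Insert 860: h=10, slot 10 empty -> index 10.
Insert 684: h=4, h2=13, slot 4 occupied -> index 0.
Insert 667: h=4, h2=12, slot 4 occupied -> index 16.
Insert 225: h=4, h2=2, slots 4,6 occupied -> index 8.
Table: [684, —, —, 20, 922, —, 652, —, 225, —, 860, 793, —, 115, 456, —, 667]

0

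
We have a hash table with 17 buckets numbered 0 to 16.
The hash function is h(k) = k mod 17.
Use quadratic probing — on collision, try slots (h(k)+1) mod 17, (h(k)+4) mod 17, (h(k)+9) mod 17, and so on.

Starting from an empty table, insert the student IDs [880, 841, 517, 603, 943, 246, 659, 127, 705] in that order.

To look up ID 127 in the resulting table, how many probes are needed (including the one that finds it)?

880: h=13 -> slot 13
841: h=8 -> slot 8
517: h=7 -> slot 7
603: h=8, probe 8,9 -> slot 9
943: h=8, probe 8,9,12 -> slot 12
246: h=8, probe 8,9,12,0 -> slot 0
659: h=13, probe 13,14 -> slot 14
127: h=8, probe 8,9,12,0,7,16 -> slot 16
705: h=8, probe 8,9,12,0,7,16,10 -> slot 10
Table: [246, ∅, ∅, ∅, ∅, ∅, ∅, 517, 841, 603, 705, ∅, 943, 880, 659, ∅, 127]
Lookup 127: h=8, probe 8,9,12,0,7,16 → found at 16.

6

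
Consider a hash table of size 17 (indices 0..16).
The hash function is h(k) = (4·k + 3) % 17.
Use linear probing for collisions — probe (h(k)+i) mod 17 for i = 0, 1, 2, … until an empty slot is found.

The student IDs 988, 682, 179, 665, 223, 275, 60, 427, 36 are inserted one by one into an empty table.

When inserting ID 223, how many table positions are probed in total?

4

988: h=11 → slot 11
682: h=11, probe 11,12 → slot 12
179: h=5 → slot 5
665: h=11, probe 11,12,13 → slot 13
223: h=11, probe 11,12,13,14 → slot 14
275: h=15 → slot 15
60: h=5, probe 5,6 → slot 6
427: h=11, probe 11,12,13,14,15,16 → slot 16
36: h=11, probe 11,12,13,14,15,16,0 → slot 0
Table: [36, ., ., ., ., 179, 60, ., ., ., ., 988, 682, 665, 223, 275, 427]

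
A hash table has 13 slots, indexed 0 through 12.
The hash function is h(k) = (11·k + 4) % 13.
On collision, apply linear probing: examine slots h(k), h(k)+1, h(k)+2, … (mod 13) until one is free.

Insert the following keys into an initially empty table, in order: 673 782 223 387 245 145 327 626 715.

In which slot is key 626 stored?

673 hashes to 10; slot 10 is free -> place at 10.
782 hashes to 0; slot 0 is free -> place at 0.
223 hashes to 0; 0 taken -> place at 1.
387 hashes to 10; 10 taken -> place at 11.
245 hashes to 8; slot 8 is free -> place at 8.
145 hashes to 0; 0,1 taken -> place at 2.
327 hashes to 0; 0,1,2 taken -> place at 3.
626 hashes to 0; 0,1,2,3 taken -> place at 4.
715 hashes to 4; 4 taken -> place at 5.
Table: [782, 223, 145, 327, 626, 715, ., ., 245, ., 673, 387, .]

4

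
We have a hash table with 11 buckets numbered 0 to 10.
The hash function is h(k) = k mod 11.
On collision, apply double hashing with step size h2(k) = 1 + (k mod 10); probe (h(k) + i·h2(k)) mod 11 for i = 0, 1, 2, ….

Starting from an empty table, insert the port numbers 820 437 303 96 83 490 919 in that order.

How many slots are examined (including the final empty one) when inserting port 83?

820 hashes to 6; slot 6 is free -> place at 6.
437 hashes to 8; slot 8 is free -> place at 8.
303 hashes to 6, h2=4; 6 taken -> place at 10.
96 hashes to 8, h2=7; 8 taken -> place at 4.
83 hashes to 6, h2=4; 6,10 taken -> place at 3.
490 hashes to 6, h2=1; 6 taken -> place at 7.
919 hashes to 6, h2=10; 6 taken -> place at 5.
Table: [., ., ., 83, 96, 919, 820, 490, 437, ., 303]

3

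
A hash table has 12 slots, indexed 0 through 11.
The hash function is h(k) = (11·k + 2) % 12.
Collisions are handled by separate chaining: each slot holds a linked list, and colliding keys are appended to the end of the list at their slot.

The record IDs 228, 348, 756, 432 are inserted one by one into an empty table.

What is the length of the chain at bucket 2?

4

228 → bucket 2
348 → bucket 2 (collision)
756 → bucket 2 (collision)
432 → bucket 2 (collision)
Final buckets:
0: —
1: —
2: 228 -> 348 -> 756 -> 432
3: —
4: —
5: —
6: —
7: —
8: —
9: —
10: —
11: —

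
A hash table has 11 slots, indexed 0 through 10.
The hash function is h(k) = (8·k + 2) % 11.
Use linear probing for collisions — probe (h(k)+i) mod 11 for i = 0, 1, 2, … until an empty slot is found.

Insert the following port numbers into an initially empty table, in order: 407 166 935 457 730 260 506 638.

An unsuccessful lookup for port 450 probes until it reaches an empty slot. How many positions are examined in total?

4

407: h=2 => slot 2
166: h=10 => slot 10
935: h=2, probe 2,3 => slot 3
457: h=6 => slot 6
730: h=1 => slot 1
260: h=3, probe 3,4 => slot 4
506: h=2, probe 2,3,4,5 => slot 5
638: h=2, probe 2,3,4,5,6,7 => slot 7
Table: [∅, 730, 407, 935, 260, 506, 457, 638, ∅, ∅, 166]
Lookup 450: h=5, probe 5,6,7,8 → slot 8 empty, not found.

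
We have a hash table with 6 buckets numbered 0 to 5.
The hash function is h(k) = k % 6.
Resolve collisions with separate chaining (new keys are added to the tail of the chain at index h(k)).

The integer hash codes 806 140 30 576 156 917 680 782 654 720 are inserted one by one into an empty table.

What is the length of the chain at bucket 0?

806 -> bucket 2
140 -> bucket 2 (collision)
30 -> bucket 0
576 -> bucket 0 (collision)
156 -> bucket 0 (collision)
917 -> bucket 5
680 -> bucket 2 (collision)
782 -> bucket 2 (collision)
654 -> bucket 0 (collision)
720 -> bucket 0 (collision)
Final buckets:
0: 30 -> 576 -> 156 -> 654 -> 720
1: .
2: 806 -> 140 -> 680 -> 782
3: .
4: .
5: 917

5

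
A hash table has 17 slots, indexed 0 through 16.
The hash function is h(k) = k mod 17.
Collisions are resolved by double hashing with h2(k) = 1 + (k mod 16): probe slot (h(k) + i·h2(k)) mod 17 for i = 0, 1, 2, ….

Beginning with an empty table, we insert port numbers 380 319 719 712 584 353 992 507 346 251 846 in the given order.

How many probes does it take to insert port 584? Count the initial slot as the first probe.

Insert 380: h=6, slot 6 empty -> index 6.
Insert 319: h=13, slot 13 empty -> index 13.
Insert 719: h=5, slot 5 empty -> index 5.
Insert 712: h=15, slot 15 empty -> index 15.
Insert 584: h=6, h2=9, slots 6,15 occupied -> index 7.
Insert 353: h=13, h2=2, slots 13,15 occupied -> index 0.
Insert 992: h=6, h2=1, slots 6,7 occupied -> index 8.
Insert 507: h=14, slot 14 empty -> index 14.
Insert 346: h=6, h2=11, slots 6,0 occupied -> index 11.
Insert 251: h=13, h2=12, slots 13,8 occupied -> index 3.
Insert 846: h=13, h2=15, slots 13,11 occupied -> index 9.
Table: [353, —, —, 251, —, 719, 380, 584, 992, 846, —, 346, —, 319, 507, 712, —]

3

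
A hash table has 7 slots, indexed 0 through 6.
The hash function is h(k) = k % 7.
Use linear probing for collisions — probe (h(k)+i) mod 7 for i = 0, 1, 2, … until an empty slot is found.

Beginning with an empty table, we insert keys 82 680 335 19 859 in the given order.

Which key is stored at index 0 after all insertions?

82: h=5 -> slot 5
680: h=1 -> slot 1
335: h=6 -> slot 6
19: h=5, probe 5,6,0 -> slot 0
859: h=5, probe 5,6,0,1,2 -> slot 2
Table: [19, 680, 859, —, —, 82, 335]

19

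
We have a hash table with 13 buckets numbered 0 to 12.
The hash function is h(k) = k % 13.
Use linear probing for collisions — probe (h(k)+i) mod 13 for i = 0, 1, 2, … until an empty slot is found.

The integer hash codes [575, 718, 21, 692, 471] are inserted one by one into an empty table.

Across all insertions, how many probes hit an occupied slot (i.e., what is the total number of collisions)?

6

Insert 575: h=3, slot 3 empty → index 3.
Insert 718: h=3, slot 3 occupied → index 4.
Insert 21: h=8, slot 8 empty → index 8.
Insert 692: h=3, slots 3,4 occupied → index 5.
Insert 471: h=3, slots 3,4,5 occupied → index 6.
Table: [_, _, _, 575, 718, 692, 471, _, 21, _, _, _, _]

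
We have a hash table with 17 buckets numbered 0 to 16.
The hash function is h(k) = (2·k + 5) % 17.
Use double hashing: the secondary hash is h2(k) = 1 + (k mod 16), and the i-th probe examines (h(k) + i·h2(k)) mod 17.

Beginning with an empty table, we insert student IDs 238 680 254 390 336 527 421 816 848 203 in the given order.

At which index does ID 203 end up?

Insert 238: h=5, slot 5 empty -> index 5.
Insert 680: h=5, h2=9, slot 5 occupied -> index 14.
Insert 254: h=3, slot 3 empty -> index 3.
Insert 390: h=3, h2=7, slot 3 occupied -> index 10.
Insert 336: h=14, h2=1, slot 14 occupied -> index 15.
Insert 527: h=5, h2=16, slot 5 occupied -> index 4.
Insert 421: h=14, h2=6, slots 14,3 occupied -> index 9.
Insert 816: h=5, h2=1, slot 5 occupied -> index 6.
Insert 848: h=1, slot 1 empty -> index 1.
Insert 203: h=3, h2=12, slots 3,15,10,5 occupied -> index 0.
Table: [203, 848, —, 254, 527, 238, 816, —, —, 421, 390, —, —, —, 680, 336, —]

0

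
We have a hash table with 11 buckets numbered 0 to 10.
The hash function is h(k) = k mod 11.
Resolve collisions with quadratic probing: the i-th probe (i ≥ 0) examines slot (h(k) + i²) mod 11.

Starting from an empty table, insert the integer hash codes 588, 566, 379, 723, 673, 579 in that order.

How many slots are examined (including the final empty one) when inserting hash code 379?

3

588 hashes to 5; slot 5 is free -> place at 5.
566 hashes to 5; 5 taken -> place at 6.
379 hashes to 5; 5,6 taken -> place at 9.
723 hashes to 8; slot 8 is free -> place at 8.
673 hashes to 2; slot 2 is free -> place at 2.
579 hashes to 7; slot 7 is free -> place at 7.
Table: [-, -, 673, -, -, 588, 566, 579, 723, 379, -]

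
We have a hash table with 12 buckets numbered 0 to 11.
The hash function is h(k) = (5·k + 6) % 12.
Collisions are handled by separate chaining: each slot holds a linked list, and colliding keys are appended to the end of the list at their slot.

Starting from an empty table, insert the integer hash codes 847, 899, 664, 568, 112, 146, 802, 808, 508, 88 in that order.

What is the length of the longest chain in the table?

6

Insert 847: h=5, bucket 5 empty → new chain.
Insert 899: h=1, bucket 1 empty → new chain.
Insert 664: h=2, bucket 2 empty → new chain.
Insert 568: h=2, bucket 2 nonempty → append to chain.
Insert 112: h=2, bucket 2 nonempty → append to chain.
Insert 146: h=4, bucket 4 empty → new chain.
Insert 802: h=8, bucket 8 empty → new chain.
Insert 808: h=2, bucket 2 nonempty → append to chain.
Insert 508: h=2, bucket 2 nonempty → append to chain.
Insert 88: h=2, bucket 2 nonempty → append to chain.
Final buckets:
0: -
1: 899
2: 664 -> 568 -> 112 -> 808 -> 508 -> 88
3: -
4: 146
5: 847
6: -
7: -
8: 802
9: -
10: -
11: -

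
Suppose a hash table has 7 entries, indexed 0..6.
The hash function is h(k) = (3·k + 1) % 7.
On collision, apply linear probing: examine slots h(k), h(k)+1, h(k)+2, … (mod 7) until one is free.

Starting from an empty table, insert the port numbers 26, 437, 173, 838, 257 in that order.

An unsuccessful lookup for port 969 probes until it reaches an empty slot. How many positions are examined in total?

5

26: h=2 → slot 2
437: h=3 → slot 3
173: h=2, probe 2,3,4 → slot 4
838: h=2, probe 2,3,4,5 → slot 5
257: h=2, probe 2,3,4,5,6 → slot 6
Table: [—, —, 26, 437, 173, 838, 257]
Lookup 969: h=3, probe 3,4,5,6,0 → slot 0 empty, not found.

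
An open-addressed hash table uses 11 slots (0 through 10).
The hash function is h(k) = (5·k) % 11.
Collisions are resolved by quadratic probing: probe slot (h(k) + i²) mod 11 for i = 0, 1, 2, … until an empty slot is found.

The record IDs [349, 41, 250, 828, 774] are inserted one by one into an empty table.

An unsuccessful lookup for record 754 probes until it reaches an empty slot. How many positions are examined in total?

Insert 349: h=7, slot 7 empty -> index 7.
Insert 41: h=7, slot 7 occupied -> index 8.
Insert 250: h=7, slots 7,8 occupied -> index 0.
Insert 828: h=4, slot 4 empty -> index 4.
Insert 774: h=9, slot 9 empty -> index 9.
Table: [250, —, —, —, 828, —, —, 349, 41, 774, —]
Lookup 754: h=8, probe 8,9,1 → slot 1 empty, not found.

3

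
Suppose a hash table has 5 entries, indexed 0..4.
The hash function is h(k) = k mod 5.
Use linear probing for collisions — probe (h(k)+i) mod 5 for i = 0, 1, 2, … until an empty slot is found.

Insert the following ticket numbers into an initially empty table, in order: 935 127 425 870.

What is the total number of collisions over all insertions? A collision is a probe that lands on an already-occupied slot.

4

935 hashes to 0; slot 0 is free -> place at 0.
127 hashes to 2; slot 2 is free -> place at 2.
425 hashes to 0; 0 taken -> place at 1.
870 hashes to 0; 0,1,2 taken -> place at 3.
Table: [935, 425, 127, 870, .]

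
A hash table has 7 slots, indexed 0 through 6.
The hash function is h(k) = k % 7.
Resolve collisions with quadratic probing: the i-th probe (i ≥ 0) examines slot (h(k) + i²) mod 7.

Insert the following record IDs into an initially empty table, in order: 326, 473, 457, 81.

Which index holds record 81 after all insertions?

1

326 hashes to 4; slot 4 is free => place at 4.
473 hashes to 4; 4 taken => place at 5.
457 hashes to 2; slot 2 is free => place at 2.
81 hashes to 4; 4,5 taken => place at 1.
Table: [-, 81, 457, -, 326, 473, -]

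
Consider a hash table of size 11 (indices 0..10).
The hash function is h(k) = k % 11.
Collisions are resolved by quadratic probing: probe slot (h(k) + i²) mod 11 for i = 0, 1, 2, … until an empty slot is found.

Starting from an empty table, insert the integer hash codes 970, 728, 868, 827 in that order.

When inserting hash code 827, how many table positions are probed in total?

3

970 hashes to 2; slot 2 is free → place at 2.
728 hashes to 2; 2 taken → place at 3.
868 hashes to 10; slot 10 is free → place at 10.
827 hashes to 2; 2,3 taken → place at 6.
Table: [_, _, 970, 728, _, _, 827, _, _, _, 868]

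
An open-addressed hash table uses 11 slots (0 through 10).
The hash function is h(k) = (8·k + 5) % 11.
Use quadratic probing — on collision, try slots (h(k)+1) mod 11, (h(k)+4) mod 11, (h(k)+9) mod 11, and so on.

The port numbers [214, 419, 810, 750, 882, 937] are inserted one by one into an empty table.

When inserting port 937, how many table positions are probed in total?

3

Insert 214: h=1, slot 1 empty -> index 1.
Insert 419: h=2, slot 2 empty -> index 2.
Insert 810: h=6, slot 6 empty -> index 6.
Insert 750: h=10, slot 10 empty -> index 10.
Insert 882: h=10, slot 10 occupied -> index 0.
Insert 937: h=10, slots 10,0 occupied -> index 3.
Table: [882, 214, 419, 937, -, -, 810, -, -, -, 750]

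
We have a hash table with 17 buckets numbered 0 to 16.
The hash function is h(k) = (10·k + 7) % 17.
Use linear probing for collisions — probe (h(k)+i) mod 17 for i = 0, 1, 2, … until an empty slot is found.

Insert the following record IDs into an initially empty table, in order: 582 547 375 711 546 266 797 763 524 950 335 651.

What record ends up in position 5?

582: h=13 → slot 13
547: h=3 → slot 3
375: h=0 → slot 0
711: h=11 → slot 11
546: h=10 → slot 10
266: h=15 → slot 15
797: h=4 → slot 4
763: h=4, probe 4,5 → slot 5
524: h=11, probe 11,12 → slot 12
950: h=4, probe 4,5,6 → slot 6
335: h=8 → slot 8
651: h=6, probe 6,7 → slot 7
Table: [375, -, -, 547, 797, 763, 950, 651, 335, -, 546, 711, 524, 582, -, 266, -]

763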